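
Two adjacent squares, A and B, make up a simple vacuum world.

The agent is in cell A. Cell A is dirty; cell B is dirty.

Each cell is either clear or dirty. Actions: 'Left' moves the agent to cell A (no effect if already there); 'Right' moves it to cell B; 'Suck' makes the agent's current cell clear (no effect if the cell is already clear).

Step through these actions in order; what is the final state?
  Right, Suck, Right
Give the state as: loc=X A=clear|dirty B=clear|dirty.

step 1/3 (Right): loc=B A=dirty B=dirty
step 2/3 (Suck): loc=B A=dirty B=clear
step 3/3 (Right): loc=B A=dirty B=clear

loc=B A=dirty B=clear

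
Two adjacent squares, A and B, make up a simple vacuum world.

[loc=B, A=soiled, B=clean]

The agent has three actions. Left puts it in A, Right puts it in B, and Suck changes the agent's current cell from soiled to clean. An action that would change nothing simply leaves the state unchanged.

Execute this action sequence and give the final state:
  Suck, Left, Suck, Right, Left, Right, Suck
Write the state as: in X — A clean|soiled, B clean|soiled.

t=1 Suck ⇒ in B — A soiled, B clean
t=2 Left ⇒ in A — A soiled, B clean
t=3 Suck ⇒ in A — A clean, B clean
t=4 Right ⇒ in B — A clean, B clean
t=5 Left ⇒ in A — A clean, B clean
t=6 Right ⇒ in B — A clean, B clean
t=7 Suck ⇒ in B — A clean, B clean

in B — A clean, B clean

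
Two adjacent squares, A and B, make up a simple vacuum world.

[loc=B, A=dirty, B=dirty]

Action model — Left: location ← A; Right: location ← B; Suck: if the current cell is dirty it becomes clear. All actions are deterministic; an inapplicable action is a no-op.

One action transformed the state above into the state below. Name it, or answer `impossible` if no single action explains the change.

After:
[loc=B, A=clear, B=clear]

impossible

try  Left: loc=A A=dirty B=dirty
try Right: loc=B A=dirty B=dirty
try  Suck: loc=B A=dirty B=clear
no single action produces the after-state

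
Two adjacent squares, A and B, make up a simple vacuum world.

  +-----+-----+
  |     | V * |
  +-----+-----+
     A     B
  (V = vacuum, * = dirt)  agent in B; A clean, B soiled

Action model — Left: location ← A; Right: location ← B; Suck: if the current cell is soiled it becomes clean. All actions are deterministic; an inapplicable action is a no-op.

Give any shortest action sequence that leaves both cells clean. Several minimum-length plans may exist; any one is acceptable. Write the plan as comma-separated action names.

Suck

Suck (#1): loc=B A=clean B=clean
min 1: B is soiled, one Suck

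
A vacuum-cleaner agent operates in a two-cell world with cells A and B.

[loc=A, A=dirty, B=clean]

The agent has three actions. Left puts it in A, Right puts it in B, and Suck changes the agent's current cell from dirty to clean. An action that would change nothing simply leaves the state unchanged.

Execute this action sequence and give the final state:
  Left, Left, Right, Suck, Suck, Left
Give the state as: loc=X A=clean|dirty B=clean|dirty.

loc=A A=dirty B=clean

[1] after Left: loc=A A=dirty B=clean
[2] after Left: loc=A A=dirty B=clean
[3] after Right: loc=B A=dirty B=clean
[4] after Suck: loc=B A=dirty B=clean
[5] after Suck: loc=B A=dirty B=clean
[6] after Left: loc=A A=dirty B=clean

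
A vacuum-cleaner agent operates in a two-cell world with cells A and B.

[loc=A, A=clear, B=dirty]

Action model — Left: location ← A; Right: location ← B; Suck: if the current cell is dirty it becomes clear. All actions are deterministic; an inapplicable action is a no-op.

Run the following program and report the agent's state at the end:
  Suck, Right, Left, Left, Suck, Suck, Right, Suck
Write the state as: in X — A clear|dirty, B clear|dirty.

in B — A clear, B clear

Suck (#1): in A — A clear, B dirty
Right (#2): in B — A clear, B dirty
Left (#3): in A — A clear, B dirty
Left (#4): in A — A clear, B dirty
Suck (#5): in A — A clear, B dirty
Suck (#6): in A — A clear, B dirty
Right (#7): in B — A clear, B dirty
Suck (#8): in B — A clear, B clear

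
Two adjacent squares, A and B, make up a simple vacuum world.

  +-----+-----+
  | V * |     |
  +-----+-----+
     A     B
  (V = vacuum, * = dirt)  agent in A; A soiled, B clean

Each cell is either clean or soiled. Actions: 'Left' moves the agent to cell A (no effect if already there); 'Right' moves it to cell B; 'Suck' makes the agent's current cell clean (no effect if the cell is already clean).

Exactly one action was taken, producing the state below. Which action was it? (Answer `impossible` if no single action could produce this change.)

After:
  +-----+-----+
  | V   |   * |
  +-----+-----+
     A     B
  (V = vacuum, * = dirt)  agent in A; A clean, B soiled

impossible

try  Left: (A; A:soiled, B:clean)
try Right: (B; A:soiled, B:clean)
try  Suck: (A; A:clean, B:clean)
no single action produces the after-state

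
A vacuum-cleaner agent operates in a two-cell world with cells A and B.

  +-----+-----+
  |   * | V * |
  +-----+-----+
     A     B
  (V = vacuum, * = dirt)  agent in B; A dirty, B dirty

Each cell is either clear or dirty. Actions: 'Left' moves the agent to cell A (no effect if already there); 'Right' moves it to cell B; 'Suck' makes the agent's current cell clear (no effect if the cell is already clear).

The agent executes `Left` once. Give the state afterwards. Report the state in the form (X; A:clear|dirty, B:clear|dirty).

start: (B; A:dirty, B:dirty)
Left (#1): (A; A:dirty, B:dirty)

(A; A:dirty, B:dirty)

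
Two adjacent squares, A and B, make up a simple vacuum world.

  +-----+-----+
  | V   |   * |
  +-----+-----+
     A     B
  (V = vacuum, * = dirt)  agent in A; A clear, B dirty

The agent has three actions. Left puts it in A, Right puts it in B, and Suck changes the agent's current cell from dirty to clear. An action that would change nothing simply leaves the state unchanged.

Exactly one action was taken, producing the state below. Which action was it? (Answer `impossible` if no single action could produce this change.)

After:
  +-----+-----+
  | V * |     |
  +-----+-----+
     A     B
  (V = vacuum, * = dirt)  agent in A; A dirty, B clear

impossible

try  Left: loc=A A=clear B=dirty
try Right: loc=B A=clear B=dirty
try  Suck: loc=A A=clear B=dirty
no single action produces the after-state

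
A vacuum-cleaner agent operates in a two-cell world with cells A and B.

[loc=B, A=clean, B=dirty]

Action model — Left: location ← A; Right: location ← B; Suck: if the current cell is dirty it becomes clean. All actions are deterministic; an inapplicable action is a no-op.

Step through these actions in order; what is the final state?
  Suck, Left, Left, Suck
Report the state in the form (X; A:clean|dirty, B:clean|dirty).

(A; A:clean, B:clean)

Suck (#1): (B; A:clean, B:clean)
Left (#2): (A; A:clean, B:clean)
Left (#3): (A; A:clean, B:clean)
Suck (#4): (A; A:clean, B:clean)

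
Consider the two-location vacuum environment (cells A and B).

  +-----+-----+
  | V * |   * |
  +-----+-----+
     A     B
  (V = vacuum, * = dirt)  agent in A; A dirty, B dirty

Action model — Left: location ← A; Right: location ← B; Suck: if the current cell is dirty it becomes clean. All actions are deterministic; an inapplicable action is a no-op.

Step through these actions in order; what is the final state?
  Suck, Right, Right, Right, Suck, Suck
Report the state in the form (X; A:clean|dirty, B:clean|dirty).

1. Suck → (A; A:clean, B:dirty)
2. Right → (B; A:clean, B:dirty)
3. Right → (B; A:clean, B:dirty)
4. Right → (B; A:clean, B:dirty)
5. Suck → (B; A:clean, B:clean)
6. Suck → (B; A:clean, B:clean)

(B; A:clean, B:clean)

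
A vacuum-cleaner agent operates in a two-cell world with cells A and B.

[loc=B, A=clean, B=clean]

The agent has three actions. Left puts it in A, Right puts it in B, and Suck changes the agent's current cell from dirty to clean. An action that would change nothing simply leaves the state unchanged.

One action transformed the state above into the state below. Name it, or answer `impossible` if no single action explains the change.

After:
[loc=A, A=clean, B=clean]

Left

try  Left: loc=A A=clean B=clean  ← match
try Right: loc=B A=clean B=clean
try  Suck: loc=B A=clean B=clean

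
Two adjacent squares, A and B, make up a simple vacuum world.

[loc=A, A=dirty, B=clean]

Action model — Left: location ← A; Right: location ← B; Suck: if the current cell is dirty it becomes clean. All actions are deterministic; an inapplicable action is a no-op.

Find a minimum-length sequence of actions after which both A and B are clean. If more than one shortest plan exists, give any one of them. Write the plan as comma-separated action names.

1) do Suck; now (A; A:clean, B:clean)
min 1: A is dirty, one Suck

Suck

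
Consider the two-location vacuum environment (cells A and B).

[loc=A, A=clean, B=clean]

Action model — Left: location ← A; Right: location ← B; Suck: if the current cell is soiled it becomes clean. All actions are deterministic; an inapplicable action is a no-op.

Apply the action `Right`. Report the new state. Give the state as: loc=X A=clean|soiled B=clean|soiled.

loc=B A=clean B=clean

start: loc=A A=clean B=clean
t=1 Right ⇒ loc=B A=clean B=clean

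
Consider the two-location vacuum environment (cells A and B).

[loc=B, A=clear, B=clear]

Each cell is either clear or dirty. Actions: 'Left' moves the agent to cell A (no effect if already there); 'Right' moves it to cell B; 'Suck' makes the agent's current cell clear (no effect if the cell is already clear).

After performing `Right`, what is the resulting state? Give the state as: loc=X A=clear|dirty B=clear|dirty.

start: loc=B A=clear B=clear
t=1 Right ⇒ loc=B A=clear B=clear

loc=B A=clear B=clear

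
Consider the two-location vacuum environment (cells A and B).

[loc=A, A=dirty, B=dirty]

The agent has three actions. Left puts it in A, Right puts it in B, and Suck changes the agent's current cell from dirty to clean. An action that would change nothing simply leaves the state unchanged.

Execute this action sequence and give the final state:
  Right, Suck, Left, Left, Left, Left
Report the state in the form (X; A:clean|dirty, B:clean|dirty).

(A; A:dirty, B:clean)

Right (#1): (B; A:dirty, B:dirty)
Suck (#2): (B; A:dirty, B:clean)
Left (#3): (A; A:dirty, B:clean)
Left (#4): (A; A:dirty, B:clean)
Left (#5): (A; A:dirty, B:clean)
Left (#6): (A; A:dirty, B:clean)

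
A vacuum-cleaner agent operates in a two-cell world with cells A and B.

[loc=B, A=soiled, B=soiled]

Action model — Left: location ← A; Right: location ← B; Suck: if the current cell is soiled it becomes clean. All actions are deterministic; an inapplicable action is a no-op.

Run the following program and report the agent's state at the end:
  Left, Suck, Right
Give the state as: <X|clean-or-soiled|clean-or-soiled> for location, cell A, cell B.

1) do Left; now <A|soiled|soiled>
2) do Suck; now <A|clean|soiled>
3) do Right; now <B|clean|soiled>

<B|clean|soiled>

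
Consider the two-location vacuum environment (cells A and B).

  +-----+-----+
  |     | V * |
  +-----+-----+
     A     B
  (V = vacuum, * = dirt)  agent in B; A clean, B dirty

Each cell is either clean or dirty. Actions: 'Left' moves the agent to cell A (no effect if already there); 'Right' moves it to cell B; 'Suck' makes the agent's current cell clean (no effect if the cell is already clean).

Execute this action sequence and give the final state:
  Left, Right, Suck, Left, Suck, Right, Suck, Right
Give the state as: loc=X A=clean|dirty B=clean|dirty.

1. Left → loc=A A=clean B=dirty
2. Right → loc=B A=clean B=dirty
3. Suck → loc=B A=clean B=clean
4. Left → loc=A A=clean B=clean
5. Suck → loc=A A=clean B=clean
6. Right → loc=B A=clean B=clean
7. Suck → loc=B A=clean B=clean
8. Right → loc=B A=clean B=clean

loc=B A=clean B=clean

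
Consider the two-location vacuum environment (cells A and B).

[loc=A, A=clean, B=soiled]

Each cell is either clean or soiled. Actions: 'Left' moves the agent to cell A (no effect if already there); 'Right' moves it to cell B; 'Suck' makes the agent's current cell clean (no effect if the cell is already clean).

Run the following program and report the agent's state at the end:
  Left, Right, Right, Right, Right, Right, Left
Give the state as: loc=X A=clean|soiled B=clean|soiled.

[1] after Left: loc=A A=clean B=soiled
[2] after Right: loc=B A=clean B=soiled
[3] after Right: loc=B A=clean B=soiled
[4] after Right: loc=B A=clean B=soiled
[5] after Right: loc=B A=clean B=soiled
[6] after Right: loc=B A=clean B=soiled
[7] after Left: loc=A A=clean B=soiled

loc=A A=clean B=soiled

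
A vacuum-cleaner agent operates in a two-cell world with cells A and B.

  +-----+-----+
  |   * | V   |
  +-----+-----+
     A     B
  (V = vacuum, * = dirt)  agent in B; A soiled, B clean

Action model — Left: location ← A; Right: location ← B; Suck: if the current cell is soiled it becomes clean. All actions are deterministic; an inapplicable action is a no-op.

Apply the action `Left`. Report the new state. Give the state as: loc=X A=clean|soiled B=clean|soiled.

loc=A A=soiled B=clean

start: loc=B A=soiled B=clean
1) do Left; now loc=A A=soiled B=clean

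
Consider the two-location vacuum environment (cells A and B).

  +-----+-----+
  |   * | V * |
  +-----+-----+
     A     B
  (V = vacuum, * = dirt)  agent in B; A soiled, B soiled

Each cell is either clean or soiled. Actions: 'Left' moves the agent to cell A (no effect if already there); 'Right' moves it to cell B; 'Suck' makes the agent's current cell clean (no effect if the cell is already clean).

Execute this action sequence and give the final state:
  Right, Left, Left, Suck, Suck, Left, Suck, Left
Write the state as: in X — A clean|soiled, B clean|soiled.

in A — A clean, B soiled

[1] after Right: in B — A soiled, B soiled
[2] after Left: in A — A soiled, B soiled
[3] after Left: in A — A soiled, B soiled
[4] after Suck: in A — A clean, B soiled
[5] after Suck: in A — A clean, B soiled
[6] after Left: in A — A clean, B soiled
[7] after Suck: in A — A clean, B soiled
[8] after Left: in A — A clean, B soiled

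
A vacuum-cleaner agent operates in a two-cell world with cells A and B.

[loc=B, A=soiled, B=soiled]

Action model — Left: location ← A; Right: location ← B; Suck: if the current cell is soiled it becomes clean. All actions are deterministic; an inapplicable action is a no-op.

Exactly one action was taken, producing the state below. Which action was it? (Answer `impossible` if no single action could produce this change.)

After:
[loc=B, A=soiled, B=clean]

Suck

try  Left: loc=A A=soiled B=soiled
try Right: loc=B A=soiled B=soiled
try  Suck: loc=B A=soiled B=clean  ← match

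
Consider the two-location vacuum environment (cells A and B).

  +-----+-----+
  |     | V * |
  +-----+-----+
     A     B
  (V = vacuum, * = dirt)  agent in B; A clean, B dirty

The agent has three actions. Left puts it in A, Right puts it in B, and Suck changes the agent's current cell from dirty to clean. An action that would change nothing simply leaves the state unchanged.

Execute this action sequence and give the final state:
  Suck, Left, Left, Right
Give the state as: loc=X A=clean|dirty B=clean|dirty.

loc=B A=clean B=clean

1. Suck → loc=B A=clean B=clean
2. Left → loc=A A=clean B=clean
3. Left → loc=A A=clean B=clean
4. Right → loc=B A=clean B=clean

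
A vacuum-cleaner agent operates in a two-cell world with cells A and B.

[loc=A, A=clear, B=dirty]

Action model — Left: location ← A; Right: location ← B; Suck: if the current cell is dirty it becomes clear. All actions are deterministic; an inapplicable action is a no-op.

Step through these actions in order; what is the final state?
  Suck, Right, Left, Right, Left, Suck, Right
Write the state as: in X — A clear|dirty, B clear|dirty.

step 1/7 (Suck): in A — A clear, B dirty
step 2/7 (Right): in B — A clear, B dirty
step 3/7 (Left): in A — A clear, B dirty
step 4/7 (Right): in B — A clear, B dirty
step 5/7 (Left): in A — A clear, B dirty
step 6/7 (Suck): in A — A clear, B dirty
step 7/7 (Right): in B — A clear, B dirty

in B — A clear, B dirty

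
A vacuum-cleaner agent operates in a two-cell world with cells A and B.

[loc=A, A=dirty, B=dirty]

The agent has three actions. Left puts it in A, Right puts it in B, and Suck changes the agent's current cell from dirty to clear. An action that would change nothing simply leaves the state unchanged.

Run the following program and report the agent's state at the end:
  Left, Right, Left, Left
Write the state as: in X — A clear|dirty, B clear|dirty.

in A — A dirty, B dirty

t=1 Left ⇒ in A — A dirty, B dirty
t=2 Right ⇒ in B — A dirty, B dirty
t=3 Left ⇒ in A — A dirty, B dirty
t=4 Left ⇒ in A — A dirty, B dirty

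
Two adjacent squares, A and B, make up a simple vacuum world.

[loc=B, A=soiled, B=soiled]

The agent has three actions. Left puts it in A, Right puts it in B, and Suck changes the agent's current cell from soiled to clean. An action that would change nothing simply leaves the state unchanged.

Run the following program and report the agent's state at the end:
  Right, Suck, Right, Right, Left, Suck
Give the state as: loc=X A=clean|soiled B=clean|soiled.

loc=A A=clean B=clean

step 1/6 (Right): loc=B A=soiled B=soiled
step 2/6 (Suck): loc=B A=soiled B=clean
step 3/6 (Right): loc=B A=soiled B=clean
step 4/6 (Right): loc=B A=soiled B=clean
step 5/6 (Left): loc=A A=soiled B=clean
step 6/6 (Suck): loc=A A=clean B=clean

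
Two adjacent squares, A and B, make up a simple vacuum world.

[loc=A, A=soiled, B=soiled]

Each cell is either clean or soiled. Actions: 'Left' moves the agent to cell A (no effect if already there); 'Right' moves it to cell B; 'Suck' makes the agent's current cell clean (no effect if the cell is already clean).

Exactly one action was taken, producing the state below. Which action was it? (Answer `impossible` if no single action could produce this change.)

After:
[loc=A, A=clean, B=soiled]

try  Left: in A — A soiled, B soiled
try Right: in B — A soiled, B soiled
try  Suck: in A — A clean, B soiled  ← match

Suck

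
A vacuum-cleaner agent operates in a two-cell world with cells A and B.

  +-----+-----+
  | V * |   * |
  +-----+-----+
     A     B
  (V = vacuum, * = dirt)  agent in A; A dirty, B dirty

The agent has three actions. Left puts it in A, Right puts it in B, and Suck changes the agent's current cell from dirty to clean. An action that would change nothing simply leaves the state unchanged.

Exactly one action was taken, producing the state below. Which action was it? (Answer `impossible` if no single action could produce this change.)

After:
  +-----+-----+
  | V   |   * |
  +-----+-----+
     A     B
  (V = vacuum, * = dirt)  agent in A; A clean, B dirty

try  Left: loc=A A=dirty B=dirty
try Right: loc=B A=dirty B=dirty
try  Suck: loc=A A=clean B=dirty  ← match

Suck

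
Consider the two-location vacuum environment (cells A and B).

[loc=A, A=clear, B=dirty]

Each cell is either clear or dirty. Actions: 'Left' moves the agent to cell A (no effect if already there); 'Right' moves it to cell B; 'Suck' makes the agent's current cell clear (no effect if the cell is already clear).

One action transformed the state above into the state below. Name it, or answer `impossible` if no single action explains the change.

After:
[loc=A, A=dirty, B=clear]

impossible

try  Left: loc=A A=clear B=dirty
try Right: loc=B A=clear B=dirty
try  Suck: loc=A A=clear B=dirty
no single action produces the after-state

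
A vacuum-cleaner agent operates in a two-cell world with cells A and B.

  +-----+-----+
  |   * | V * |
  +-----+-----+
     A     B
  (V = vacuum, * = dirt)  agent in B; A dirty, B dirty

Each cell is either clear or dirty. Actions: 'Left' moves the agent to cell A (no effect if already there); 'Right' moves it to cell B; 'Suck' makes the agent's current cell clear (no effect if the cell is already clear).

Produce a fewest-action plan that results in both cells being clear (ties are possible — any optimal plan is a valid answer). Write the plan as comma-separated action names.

Suck, Left, Suck

step 1/3 (Suck): (B; A:dirty, B:clear)
step 2/3 (Left): (A; A:dirty, B:clear)
step 3/3 (Suck): (A; A:clear, B:clear)
min 3: Suck B + move + Suck A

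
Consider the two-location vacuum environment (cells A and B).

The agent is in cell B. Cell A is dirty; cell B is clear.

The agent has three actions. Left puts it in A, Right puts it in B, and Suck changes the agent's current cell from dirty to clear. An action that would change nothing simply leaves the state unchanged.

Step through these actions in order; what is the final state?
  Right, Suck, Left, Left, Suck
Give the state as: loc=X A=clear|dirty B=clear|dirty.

t=1 Right ⇒ loc=B A=dirty B=clear
t=2 Suck ⇒ loc=B A=dirty B=clear
t=3 Left ⇒ loc=A A=dirty B=clear
t=4 Left ⇒ loc=A A=dirty B=clear
t=5 Suck ⇒ loc=A A=clear B=clear

loc=A A=clear B=clear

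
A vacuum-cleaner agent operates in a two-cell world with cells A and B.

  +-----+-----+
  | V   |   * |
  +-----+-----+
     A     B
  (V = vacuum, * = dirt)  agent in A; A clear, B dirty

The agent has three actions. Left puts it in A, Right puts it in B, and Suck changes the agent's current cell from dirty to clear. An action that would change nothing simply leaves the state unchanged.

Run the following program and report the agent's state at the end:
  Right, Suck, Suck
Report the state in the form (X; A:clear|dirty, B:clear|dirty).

1) do Right; now (B; A:clear, B:dirty)
2) do Suck; now (B; A:clear, B:clear)
3) do Suck; now (B; A:clear, B:clear)

(B; A:clear, B:clear)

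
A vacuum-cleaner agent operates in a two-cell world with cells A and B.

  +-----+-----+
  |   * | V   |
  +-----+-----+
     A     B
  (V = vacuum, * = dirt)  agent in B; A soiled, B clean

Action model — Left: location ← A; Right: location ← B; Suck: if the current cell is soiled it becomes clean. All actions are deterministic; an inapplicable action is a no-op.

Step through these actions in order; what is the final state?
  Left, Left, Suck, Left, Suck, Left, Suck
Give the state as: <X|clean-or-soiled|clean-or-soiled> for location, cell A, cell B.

<A|clean|clean>

1. Left → <A|soiled|clean>
2. Left → <A|soiled|clean>
3. Suck → <A|clean|clean>
4. Left → <A|clean|clean>
5. Suck → <A|clean|clean>
6. Left → <A|clean|clean>
7. Suck → <A|clean|clean>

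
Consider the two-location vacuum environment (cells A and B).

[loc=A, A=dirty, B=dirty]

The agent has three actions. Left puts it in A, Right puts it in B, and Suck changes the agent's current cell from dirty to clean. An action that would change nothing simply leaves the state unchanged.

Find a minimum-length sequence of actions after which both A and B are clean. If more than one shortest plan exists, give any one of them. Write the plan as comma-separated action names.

1. Suck → in A — A clean, B dirty
2. Right → in B — A clean, B dirty
3. Suck → in B — A clean, B clean
min 3: Suck A + move + Suck B

Suck, Right, Suck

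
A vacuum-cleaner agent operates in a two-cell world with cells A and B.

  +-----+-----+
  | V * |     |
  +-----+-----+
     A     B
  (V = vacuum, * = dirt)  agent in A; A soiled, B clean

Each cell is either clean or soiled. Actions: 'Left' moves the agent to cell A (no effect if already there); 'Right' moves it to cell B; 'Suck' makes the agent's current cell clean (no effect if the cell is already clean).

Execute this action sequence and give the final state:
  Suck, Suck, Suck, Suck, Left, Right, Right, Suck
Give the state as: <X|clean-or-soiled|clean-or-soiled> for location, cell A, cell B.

1) do Suck; now <A|clean|clean>
2) do Suck; now <A|clean|clean>
3) do Suck; now <A|clean|clean>
4) do Suck; now <A|clean|clean>
5) do Left; now <A|clean|clean>
6) do Right; now <B|clean|clean>
7) do Right; now <B|clean|clean>
8) do Suck; now <B|clean|clean>

<B|clean|clean>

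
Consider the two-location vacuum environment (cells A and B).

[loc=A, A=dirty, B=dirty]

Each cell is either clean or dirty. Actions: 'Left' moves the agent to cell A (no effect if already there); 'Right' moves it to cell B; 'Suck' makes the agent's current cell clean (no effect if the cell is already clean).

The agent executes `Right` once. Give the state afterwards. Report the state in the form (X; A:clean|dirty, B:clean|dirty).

(B; A:dirty, B:dirty)

start: (A; A:dirty, B:dirty)
1) do Right; now (B; A:dirty, B:dirty)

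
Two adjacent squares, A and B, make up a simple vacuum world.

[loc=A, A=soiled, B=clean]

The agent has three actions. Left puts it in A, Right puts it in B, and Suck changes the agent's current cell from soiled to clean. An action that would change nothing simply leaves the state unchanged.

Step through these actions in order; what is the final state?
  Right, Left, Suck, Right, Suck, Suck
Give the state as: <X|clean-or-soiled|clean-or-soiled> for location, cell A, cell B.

<B|clean|clean>

Right (#1): <B|soiled|clean>
Left (#2): <A|soiled|clean>
Suck (#3): <A|clean|clean>
Right (#4): <B|clean|clean>
Suck (#5): <B|clean|clean>
Suck (#6): <B|clean|clean>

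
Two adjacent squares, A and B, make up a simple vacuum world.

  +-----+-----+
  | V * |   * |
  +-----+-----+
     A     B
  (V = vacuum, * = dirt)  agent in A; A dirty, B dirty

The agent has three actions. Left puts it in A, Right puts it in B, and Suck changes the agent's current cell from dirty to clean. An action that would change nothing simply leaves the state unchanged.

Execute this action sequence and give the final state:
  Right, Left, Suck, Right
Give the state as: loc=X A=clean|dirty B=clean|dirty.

step 1/4 (Right): loc=B A=dirty B=dirty
step 2/4 (Left): loc=A A=dirty B=dirty
step 3/4 (Suck): loc=A A=clean B=dirty
step 4/4 (Right): loc=B A=clean B=dirty

loc=B A=clean B=dirty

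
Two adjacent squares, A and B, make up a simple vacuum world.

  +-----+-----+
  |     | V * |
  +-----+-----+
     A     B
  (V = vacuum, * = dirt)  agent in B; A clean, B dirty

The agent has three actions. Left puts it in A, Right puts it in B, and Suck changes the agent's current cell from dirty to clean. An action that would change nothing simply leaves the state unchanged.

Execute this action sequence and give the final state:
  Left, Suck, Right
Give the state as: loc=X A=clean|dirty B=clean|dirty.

loc=B A=clean B=dirty

1) do Left; now loc=A A=clean B=dirty
2) do Suck; now loc=A A=clean B=dirty
3) do Right; now loc=B A=clean B=dirty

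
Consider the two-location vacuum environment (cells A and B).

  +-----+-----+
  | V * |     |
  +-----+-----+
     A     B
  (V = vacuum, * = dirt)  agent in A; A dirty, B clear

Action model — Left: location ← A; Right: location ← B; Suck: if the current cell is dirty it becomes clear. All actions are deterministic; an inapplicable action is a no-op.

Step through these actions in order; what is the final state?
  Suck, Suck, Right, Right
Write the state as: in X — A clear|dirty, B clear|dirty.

[1] after Suck: in A — A clear, B clear
[2] after Suck: in A — A clear, B clear
[3] after Right: in B — A clear, B clear
[4] after Right: in B — A clear, B clear

in B — A clear, B clear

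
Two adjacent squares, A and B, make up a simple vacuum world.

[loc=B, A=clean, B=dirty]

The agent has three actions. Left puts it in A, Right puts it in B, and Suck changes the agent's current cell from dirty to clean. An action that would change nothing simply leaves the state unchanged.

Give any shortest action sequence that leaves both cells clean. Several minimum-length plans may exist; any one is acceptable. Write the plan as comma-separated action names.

step 1/1 (Suck): in B — A clean, B clean
min 1: B is dirty, one Suck

Suck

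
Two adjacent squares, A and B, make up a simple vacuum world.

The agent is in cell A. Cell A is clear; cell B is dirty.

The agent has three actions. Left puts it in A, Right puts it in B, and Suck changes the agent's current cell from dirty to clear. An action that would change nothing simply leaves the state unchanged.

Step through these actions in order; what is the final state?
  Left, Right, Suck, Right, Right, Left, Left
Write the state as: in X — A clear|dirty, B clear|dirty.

t=1 Left ⇒ in A — A clear, B dirty
t=2 Right ⇒ in B — A clear, B dirty
t=3 Suck ⇒ in B — A clear, B clear
t=4 Right ⇒ in B — A clear, B clear
t=5 Right ⇒ in B — A clear, B clear
t=6 Left ⇒ in A — A clear, B clear
t=7 Left ⇒ in A — A clear, B clear

in A — A clear, B clear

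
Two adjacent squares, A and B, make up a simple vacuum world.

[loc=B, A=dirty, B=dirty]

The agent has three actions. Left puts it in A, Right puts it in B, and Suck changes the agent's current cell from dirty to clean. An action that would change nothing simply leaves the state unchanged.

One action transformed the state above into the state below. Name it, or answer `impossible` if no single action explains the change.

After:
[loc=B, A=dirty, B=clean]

try  Left: <A|dirty|dirty>
try Right: <B|dirty|dirty>
try  Suck: <B|dirty|clean>  ← match

Suck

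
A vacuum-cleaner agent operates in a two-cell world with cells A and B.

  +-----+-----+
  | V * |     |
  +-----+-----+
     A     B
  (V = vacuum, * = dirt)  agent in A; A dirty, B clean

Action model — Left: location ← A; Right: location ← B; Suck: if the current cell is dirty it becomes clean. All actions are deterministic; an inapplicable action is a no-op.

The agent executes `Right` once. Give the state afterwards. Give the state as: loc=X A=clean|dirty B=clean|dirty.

start: loc=A A=dirty B=clean
[1] after Right: loc=B A=dirty B=clean

loc=B A=dirty B=clean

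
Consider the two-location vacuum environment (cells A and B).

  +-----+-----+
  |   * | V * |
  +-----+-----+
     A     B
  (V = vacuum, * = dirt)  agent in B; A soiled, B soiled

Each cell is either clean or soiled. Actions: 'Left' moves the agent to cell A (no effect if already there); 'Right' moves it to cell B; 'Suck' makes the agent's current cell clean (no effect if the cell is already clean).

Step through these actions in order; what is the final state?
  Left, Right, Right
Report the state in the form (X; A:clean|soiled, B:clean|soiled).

1. Left → (A; A:soiled, B:soiled)
2. Right → (B; A:soiled, B:soiled)
3. Right → (B; A:soiled, B:soiled)

(B; A:soiled, B:soiled)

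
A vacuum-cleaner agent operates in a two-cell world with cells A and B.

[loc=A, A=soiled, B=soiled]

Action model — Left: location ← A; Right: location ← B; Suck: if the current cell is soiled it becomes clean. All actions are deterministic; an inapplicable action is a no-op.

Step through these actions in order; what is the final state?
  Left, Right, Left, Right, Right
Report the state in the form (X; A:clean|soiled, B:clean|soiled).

(B; A:soiled, B:soiled)

1) do Left; now (A; A:soiled, B:soiled)
2) do Right; now (B; A:soiled, B:soiled)
3) do Left; now (A; A:soiled, B:soiled)
4) do Right; now (B; A:soiled, B:soiled)
5) do Right; now (B; A:soiled, B:soiled)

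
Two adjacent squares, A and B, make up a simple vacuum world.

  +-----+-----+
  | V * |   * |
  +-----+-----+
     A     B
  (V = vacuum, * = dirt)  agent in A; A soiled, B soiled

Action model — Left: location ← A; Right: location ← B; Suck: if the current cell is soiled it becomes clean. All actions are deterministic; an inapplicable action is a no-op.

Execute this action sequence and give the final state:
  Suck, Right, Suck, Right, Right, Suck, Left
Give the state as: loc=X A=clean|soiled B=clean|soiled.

Suck (#1): loc=A A=clean B=soiled
Right (#2): loc=B A=clean B=soiled
Suck (#3): loc=B A=clean B=clean
Right (#4): loc=B A=clean B=clean
Right (#5): loc=B A=clean B=clean
Suck (#6): loc=B A=clean B=clean
Left (#7): loc=A A=clean B=clean

loc=A A=clean B=clean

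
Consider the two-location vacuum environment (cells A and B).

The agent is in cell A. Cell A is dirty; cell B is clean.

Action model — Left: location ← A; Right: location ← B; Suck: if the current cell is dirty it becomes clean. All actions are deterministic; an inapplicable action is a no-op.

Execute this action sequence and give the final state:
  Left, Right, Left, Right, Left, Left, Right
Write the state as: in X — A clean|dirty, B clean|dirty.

1. Left → in A — A dirty, B clean
2. Right → in B — A dirty, B clean
3. Left → in A — A dirty, B clean
4. Right → in B — A dirty, B clean
5. Left → in A — A dirty, B clean
6. Left → in A — A dirty, B clean
7. Right → in B — A dirty, B clean

in B — A dirty, B clean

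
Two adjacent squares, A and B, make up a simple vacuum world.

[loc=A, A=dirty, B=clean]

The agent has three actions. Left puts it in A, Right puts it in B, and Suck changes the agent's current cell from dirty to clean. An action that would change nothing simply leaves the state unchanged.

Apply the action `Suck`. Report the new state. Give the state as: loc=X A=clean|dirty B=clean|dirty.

start: loc=A A=dirty B=clean
[1] after Suck: loc=A A=clean B=clean

loc=A A=clean B=clean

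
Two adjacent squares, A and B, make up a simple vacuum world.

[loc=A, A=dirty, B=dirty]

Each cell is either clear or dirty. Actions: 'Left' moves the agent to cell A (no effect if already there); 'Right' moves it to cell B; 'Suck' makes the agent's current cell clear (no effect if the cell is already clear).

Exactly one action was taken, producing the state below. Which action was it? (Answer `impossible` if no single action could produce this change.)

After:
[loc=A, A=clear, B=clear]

try  Left: (A; A:dirty, B:dirty)
try Right: (B; A:dirty, B:dirty)
try  Suck: (A; A:clear, B:dirty)
no single action produces the after-state

impossible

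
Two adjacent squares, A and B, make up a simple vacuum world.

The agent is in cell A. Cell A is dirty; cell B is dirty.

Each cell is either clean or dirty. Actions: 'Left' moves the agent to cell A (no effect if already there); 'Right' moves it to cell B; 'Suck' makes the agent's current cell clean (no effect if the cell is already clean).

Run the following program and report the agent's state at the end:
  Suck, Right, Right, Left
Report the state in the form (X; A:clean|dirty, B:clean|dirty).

(A; A:clean, B:dirty)

1. Suck → (A; A:clean, B:dirty)
2. Right → (B; A:clean, B:dirty)
3. Right → (B; A:clean, B:dirty)
4. Left → (A; A:clean, B:dirty)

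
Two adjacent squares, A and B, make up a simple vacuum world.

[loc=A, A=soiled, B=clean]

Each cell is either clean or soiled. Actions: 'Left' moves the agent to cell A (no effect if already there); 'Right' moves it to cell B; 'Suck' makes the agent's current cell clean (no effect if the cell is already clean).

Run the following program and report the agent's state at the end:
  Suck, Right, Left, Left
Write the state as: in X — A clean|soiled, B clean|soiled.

in A — A clean, B clean

Suck (#1): in A — A clean, B clean
Right (#2): in B — A clean, B clean
Left (#3): in A — A clean, B clean
Left (#4): in A — A clean, B clean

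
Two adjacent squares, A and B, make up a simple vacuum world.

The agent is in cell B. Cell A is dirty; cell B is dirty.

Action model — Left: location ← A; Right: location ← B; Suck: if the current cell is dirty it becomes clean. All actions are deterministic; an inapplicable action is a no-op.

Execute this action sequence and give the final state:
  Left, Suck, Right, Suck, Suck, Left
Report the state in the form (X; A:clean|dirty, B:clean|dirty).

t=1 Left ⇒ (A; A:dirty, B:dirty)
t=2 Suck ⇒ (A; A:clean, B:dirty)
t=3 Right ⇒ (B; A:clean, B:dirty)
t=4 Suck ⇒ (B; A:clean, B:clean)
t=5 Suck ⇒ (B; A:clean, B:clean)
t=6 Left ⇒ (A; A:clean, B:clean)

(A; A:clean, B:clean)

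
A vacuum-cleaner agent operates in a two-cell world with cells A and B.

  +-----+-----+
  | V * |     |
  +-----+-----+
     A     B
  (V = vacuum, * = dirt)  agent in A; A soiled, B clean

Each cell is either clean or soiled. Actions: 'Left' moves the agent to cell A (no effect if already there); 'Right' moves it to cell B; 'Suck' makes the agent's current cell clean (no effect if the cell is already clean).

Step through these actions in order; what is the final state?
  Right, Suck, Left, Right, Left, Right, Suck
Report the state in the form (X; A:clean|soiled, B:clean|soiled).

step 1/7 (Right): (B; A:soiled, B:clean)
step 2/7 (Suck): (B; A:soiled, B:clean)
step 3/7 (Left): (A; A:soiled, B:clean)
step 4/7 (Right): (B; A:soiled, B:clean)
step 5/7 (Left): (A; A:soiled, B:clean)
step 6/7 (Right): (B; A:soiled, B:clean)
step 7/7 (Suck): (B; A:soiled, B:clean)

(B; A:soiled, B:clean)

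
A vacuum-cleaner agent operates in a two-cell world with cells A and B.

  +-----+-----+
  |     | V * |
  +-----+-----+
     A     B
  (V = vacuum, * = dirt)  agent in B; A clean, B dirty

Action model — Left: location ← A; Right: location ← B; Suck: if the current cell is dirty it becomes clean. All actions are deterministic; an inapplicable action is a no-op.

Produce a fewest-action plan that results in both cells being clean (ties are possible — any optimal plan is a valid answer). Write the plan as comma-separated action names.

Suck

Suck (#1): (B; A:clean, B:clean)
min 1: B is dirty, one Suck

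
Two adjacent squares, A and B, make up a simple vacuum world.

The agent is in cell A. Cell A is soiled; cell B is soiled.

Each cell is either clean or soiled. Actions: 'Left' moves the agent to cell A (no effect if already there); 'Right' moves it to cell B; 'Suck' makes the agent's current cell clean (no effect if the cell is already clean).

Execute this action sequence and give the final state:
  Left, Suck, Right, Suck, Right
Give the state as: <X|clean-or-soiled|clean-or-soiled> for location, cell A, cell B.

<B|clean|clean>

Left (#1): <A|soiled|soiled>
Suck (#2): <A|clean|soiled>
Right (#3): <B|clean|soiled>
Suck (#4): <B|clean|clean>
Right (#5): <B|clean|clean>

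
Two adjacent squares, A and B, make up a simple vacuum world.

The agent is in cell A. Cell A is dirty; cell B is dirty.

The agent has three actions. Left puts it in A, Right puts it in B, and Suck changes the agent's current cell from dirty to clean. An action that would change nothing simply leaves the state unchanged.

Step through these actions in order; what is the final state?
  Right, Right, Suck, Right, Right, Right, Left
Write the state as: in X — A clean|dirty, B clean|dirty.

in A — A dirty, B clean

1. Right → in B — A dirty, B dirty
2. Right → in B — A dirty, B dirty
3. Suck → in B — A dirty, B clean
4. Right → in B — A dirty, B clean
5. Right → in B — A dirty, B clean
6. Right → in B — A dirty, B clean
7. Left → in A — A dirty, B clean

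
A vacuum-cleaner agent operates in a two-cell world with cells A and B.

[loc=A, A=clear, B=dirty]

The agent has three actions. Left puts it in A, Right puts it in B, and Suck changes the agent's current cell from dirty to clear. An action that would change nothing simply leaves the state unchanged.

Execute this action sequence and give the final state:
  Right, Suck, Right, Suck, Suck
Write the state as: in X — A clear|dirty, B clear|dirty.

step 1/5 (Right): in B — A clear, B dirty
step 2/5 (Suck): in B — A clear, B clear
step 3/5 (Right): in B — A clear, B clear
step 4/5 (Suck): in B — A clear, B clear
step 5/5 (Suck): in B — A clear, B clear

in B — A clear, B clear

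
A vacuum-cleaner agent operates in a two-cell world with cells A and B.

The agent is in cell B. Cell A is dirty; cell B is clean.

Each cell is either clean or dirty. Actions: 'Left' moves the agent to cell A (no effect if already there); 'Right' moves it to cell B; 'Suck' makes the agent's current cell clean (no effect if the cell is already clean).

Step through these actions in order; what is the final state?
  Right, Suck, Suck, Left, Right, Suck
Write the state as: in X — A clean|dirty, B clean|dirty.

in B — A dirty, B clean

1) do Right; now in B — A dirty, B clean
2) do Suck; now in B — A dirty, B clean
3) do Suck; now in B — A dirty, B clean
4) do Left; now in A — A dirty, B clean
5) do Right; now in B — A dirty, B clean
6) do Suck; now in B — A dirty, B clean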